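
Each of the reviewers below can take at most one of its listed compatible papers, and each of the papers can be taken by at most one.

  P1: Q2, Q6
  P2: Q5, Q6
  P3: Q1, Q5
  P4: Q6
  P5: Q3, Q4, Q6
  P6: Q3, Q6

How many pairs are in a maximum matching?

Unit-capacity flow: source→left, listed edges, right→sink; max matching = max flow.
Augmenting path P1→Q2 (+1); matched 1.
Augmenting path P2→Q5 (+1); matched 2.
Augmenting path P3→Q1 (+1); matched 3.
Augmenting path P4→Q6 (+1); matched 4.
Augmenting path P5→Q3 (+1); matched 5.
Augmenting path P6→Q3→P5→Q4 (+1); matched 6.
No augmenting path remains; maximum matching = 6.
König certificate: {P1, P2, P3, P4, P5, P6} is a vertex cover of size 6 (every listed pair touches it), so no matching can be larger.

6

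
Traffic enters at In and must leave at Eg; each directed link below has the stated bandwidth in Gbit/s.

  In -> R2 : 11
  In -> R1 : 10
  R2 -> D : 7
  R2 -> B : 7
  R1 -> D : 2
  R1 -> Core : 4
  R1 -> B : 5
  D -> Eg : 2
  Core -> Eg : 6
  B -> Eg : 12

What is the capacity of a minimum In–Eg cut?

Augment In→R2→D→Eg: bottleneck 2, flow now 2.
Augment In→R2→B→Eg: bottleneck 7, flow now 9.
Augment In→R1→Core→Eg: bottleneck 4, flow now 13.
Augment In→R1→B→Eg: bottleneck 5, flow now 18.
No augmenting path remains; maximum flow = 18.
By max-flow min-cut, the minimum cut capacity equals the max flow.
In the residual graph, reachable from In: {In, R2, R1, D}.
Min-cut edges: R2→B (7), R1→Core (4), R1→B (5), D→Eg (2); capacity 7 + 4 + 5 + 2 = 18.

18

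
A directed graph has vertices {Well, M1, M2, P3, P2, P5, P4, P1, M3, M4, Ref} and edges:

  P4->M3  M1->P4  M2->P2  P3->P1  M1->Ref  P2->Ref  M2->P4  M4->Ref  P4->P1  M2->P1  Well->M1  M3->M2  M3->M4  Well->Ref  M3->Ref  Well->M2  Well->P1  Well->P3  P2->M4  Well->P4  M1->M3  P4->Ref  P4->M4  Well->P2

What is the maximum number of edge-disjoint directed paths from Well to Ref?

Assign every edge capacity 1; by Menger, the answer equals the max flow.
Path Well→Ref (+1); total 1.
Path Well→M1→Ref (+1); total 2.
Path Well→P2→Ref (+1); total 3.
Path Well→P4→Ref (+1); total 4.
Path Well→M2→P2→M4→Ref (+1); total 5.
No residual Well→Ref path; max flow = 5.
Certifying cut of size 5: {Well→M1, Well→M2, Well→P2, Well→P4, Well→Ref}.

5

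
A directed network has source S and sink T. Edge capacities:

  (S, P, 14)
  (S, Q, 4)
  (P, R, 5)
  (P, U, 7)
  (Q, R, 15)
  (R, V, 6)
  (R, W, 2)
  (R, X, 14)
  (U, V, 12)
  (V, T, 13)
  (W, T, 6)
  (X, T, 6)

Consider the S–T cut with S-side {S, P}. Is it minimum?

Yes — it is a minimum cut (capacity 16).

Given cut capacity: 4 + 5 + 7 = 16.
Augment S→P→R→V→T: bottleneck 5, flow now 5.
Augment S→P→U→V→T: bottleneck 7, flow now 12.
Augment S→Q→R→V→T: bottleneck 1, flow now 13.
Augment S→Q→R→W→T: bottleneck 2, flow now 15.
Augment S→Q→R→X→T: bottleneck 1, flow now 16.
No augmenting path remains; maximum flow = 16.
Cut capacity 16 equals the max flow, so it is a minimum cut.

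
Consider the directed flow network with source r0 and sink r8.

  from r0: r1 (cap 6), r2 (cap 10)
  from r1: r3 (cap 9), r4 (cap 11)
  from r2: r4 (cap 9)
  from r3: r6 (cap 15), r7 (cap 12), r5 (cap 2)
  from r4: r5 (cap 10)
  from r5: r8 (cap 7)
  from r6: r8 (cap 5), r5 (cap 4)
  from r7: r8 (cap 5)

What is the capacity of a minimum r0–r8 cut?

Augment r0→r1→r3→r5→r8: bottleneck 2, flow now 2.
Augment r0→r1→r3→r6→r8: bottleneck 4, flow now 6.
Augment r0→r2→r4→r5→r8: bottleneck 5, flow now 11.
Augment r0→r2→r4→r5→r3→r6→r8: bottleneck 1, flow now 12. (uses reverse residual edge)
Augment r0→r2→r4→r5→r3→r7→r8: bottleneck 1, flow now 13. (uses reverse residual edge)
No augmenting path remains; maximum flow = 13.
By max-flow min-cut, the minimum cut capacity equals the max flow.
In the residual graph, reachable from r0: {r0, r2, r4, r5}.
Min-cut edges: r0→r1 (6), r5→r8 (7); capacity 6 + 7 = 13.

13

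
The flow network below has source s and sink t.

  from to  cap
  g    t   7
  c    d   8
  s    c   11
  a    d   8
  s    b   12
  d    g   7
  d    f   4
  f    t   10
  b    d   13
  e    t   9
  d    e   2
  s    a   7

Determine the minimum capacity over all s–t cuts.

Augment s→a→d→e→t: bottleneck 2, flow now 2.
Augment s→a→d→f→t: bottleneck 4, flow now 6.
Augment s→a→d→g→t: bottleneck 1, flow now 7.
Augment s→b→d→g→t: bottleneck 6, flow now 13.
No augmenting path remains; maximum flow = 13.
By max-flow min-cut, the minimum cut capacity equals the max flow.
In the residual graph, reachable from s: {s, a, b, c, d}.
Min-cut edges: d→e (2), d→f (4), d→g (7); capacity 2 + 4 + 7 = 13.

13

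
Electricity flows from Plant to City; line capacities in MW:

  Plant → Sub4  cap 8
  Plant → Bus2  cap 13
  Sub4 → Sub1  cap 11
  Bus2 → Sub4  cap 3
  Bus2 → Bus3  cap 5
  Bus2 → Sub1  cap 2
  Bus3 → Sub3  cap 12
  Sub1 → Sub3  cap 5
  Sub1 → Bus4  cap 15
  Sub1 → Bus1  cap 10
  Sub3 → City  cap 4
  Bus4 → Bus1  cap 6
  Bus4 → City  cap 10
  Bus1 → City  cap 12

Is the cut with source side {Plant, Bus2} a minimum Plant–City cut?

Given cut capacity: 8 + 3 + 5 + 2 = 18.
Augment Plant→Sub4→Sub1→Sub3→City: bottleneck 4, flow now 4.
Augment Plant→Sub4→Sub1→Bus4→City: bottleneck 4, flow now 8.
Augment Plant→Bus2→Sub1→Bus4→City: bottleneck 2, flow now 10.
Augment Plant→Bus2→Sub4→Sub1→Bus4→City: bottleneck 3, flow now 13.
Augment Plant→Bus2→Bus3→Sub3→Sub1→Bus4→City: bottleneck 1, flow now 14. (uses reverse residual edge)
Augment Plant→Bus2→Bus3→Sub3→Sub1→Bus1→City: bottleneck 3, flow now 17. (uses reverse residual edge)
No augmenting path remains; maximum flow = 17.
In the residual graph, reachable from Plant: {Plant, Bus2, Bus3, Sub3}.
Min-cut edges: Plant→Sub4 (8), Bus2→Sub4 (3), Bus2→Sub1 (2), Sub3→City (4); capacity 8 + 3 + 2 + 4 = 17.
Cut capacity 18 exceeds the max flow 17, so it is not minimum.

No — its capacity is 18, but the minimum cut has capacity 17.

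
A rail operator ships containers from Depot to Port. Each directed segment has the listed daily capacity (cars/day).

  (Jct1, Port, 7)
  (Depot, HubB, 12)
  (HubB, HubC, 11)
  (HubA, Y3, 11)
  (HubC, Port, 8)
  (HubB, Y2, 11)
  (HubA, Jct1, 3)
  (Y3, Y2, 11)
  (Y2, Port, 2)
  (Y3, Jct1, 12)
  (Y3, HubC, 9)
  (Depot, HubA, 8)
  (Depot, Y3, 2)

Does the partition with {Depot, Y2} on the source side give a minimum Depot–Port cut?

No — its capacity is 24, but the minimum cut has capacity 17.

Given cut capacity: 12 + 2 + 8 + 2 = 24.
Augment Depot→HubB→HubC→Port: bottleneck 8, flow now 8.
Augment Depot→HubB→Y2→Port: bottleneck 2, flow now 10.
Augment Depot→Y3→Jct1→Port: bottleneck 2, flow now 12.
Augment Depot→HubA→Jct1→Port: bottleneck 3, flow now 15.
Augment Depot→HubA→Y3→Jct1→Port: bottleneck 2, flow now 17.
No augmenting path remains; maximum flow = 17.
In the residual graph, reachable from Depot: {Depot, HubB, Y3, HubA, Jct1, HubC, Y2}.
Min-cut edges: Jct1→Port (7), HubC→Port (8), Y2→Port (2); capacity 7 + 8 + 2 = 17.
Cut capacity 24 exceeds the max flow 17, so it is not minimum.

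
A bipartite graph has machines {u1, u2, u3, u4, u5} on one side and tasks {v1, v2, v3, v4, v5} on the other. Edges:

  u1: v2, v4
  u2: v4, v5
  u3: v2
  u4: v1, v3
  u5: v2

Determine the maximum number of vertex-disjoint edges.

4

Unit-capacity flow: source→left, listed edges, right→sink; max matching = max flow.
Augmenting path u1→v2 (+1); matched 1.
Augmenting path u2→v4 (+1); matched 2.
Augmenting path u4→v1 (+1); matched 3.
Augmenting path u3→v2→u1→v4→u2→v5 (+1); matched 4.
No augmenting path remains; maximum matching = 4.
König certificate: {u1, u2, u4, v2} is a vertex cover of size 4 (every listed pair touches it), so no matching can be larger.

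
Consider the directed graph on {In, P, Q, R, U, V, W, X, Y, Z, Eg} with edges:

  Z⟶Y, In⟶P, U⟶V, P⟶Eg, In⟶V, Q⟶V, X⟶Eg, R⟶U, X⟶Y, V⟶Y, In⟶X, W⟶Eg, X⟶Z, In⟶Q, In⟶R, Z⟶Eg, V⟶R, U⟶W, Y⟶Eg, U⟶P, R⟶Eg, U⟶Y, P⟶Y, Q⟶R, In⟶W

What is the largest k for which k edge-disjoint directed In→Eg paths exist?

Assign every edge capacity 1; by Menger, the answer equals the max flow.
Path In→P→Eg (+1); total 1.
Path In→R→Eg (+1); total 2.
Path In→W→Eg (+1); total 3.
Path In→X→Eg (+1); total 4.
Path In→V→Y→Eg (+1); total 5.
No residual In→Eg path; max flow = 5.
Certifying cut of size 5: {In→X, P→Eg, R→Eg, W→Eg, Y→Eg}.

5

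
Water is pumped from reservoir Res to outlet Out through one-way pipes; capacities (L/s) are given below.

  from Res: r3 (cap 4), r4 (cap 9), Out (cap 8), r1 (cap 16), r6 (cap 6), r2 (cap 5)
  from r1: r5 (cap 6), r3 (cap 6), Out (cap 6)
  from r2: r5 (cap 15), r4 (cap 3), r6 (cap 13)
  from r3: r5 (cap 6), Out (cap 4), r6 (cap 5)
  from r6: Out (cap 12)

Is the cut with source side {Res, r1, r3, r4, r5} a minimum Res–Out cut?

Given cut capacity: 5 + 6 + 8 + 6 + 5 + 4 = 34.
Augment Res→Out: bottleneck 8, flow now 8.
Augment Res→r1→Out: bottleneck 6, flow now 14.
Augment Res→r3→Out: bottleneck 4, flow now 18.
Augment Res→r6→Out: bottleneck 6, flow now 24.
Augment Res→r2→r6→Out: bottleneck 5, flow now 29.
Augment Res→r1→r3→r6→Out: bottleneck 1, flow now 30.
No augmenting path remains; maximum flow = 30.
In the residual graph, reachable from Res: {Res, r1, r2, r3, r4, r5, r6}.
Min-cut edges: Res→Out (8), r1→Out (6), r3→Out (4), r6→Out (12); capacity 8 + 6 + 4 + 12 = 30.
Cut capacity 34 exceeds the max flow 30, so it is not minimum.

No — its capacity is 34, but the minimum cut has capacity 30.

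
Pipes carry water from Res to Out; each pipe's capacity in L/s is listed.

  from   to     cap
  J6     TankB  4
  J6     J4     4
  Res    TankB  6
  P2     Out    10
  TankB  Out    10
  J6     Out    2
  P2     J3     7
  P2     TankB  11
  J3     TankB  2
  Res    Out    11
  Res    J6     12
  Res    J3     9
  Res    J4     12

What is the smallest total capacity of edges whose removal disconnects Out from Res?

23

Augment Res→Out: bottleneck 11, flow now 11.
Augment Res→J6→Out: bottleneck 2, flow now 13.
Augment Res→TankB→Out: bottleneck 6, flow now 19.
Augment Res→J6→TankB→Out: bottleneck 4, flow now 23.
No augmenting path remains; maximum flow = 23.
By max-flow min-cut, the minimum cut capacity equals the max flow.
In the residual graph, reachable from Res: {Res, J6, J3, TankB, J4}.
Min-cut edges: Res→Out (11), J6→Out (2), TankB→Out (10); capacity 11 + 2 + 10 = 23.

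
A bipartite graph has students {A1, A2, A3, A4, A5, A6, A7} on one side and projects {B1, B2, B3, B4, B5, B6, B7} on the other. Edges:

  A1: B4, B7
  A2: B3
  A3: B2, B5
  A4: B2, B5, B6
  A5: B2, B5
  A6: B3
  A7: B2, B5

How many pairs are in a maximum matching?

5

Unit-capacity flow: source→left, listed edges, right→sink; max matching = max flow.
Augmenting path A1→B4 (+1); matched 1.
Augmenting path A2→B3 (+1); matched 2.
Augmenting path A3→B2 (+1); matched 3.
Augmenting path A4→B5 (+1); matched 4.
Augmenting path A5→B5→A4→B6 (+1); matched 5.
No augmenting path remains; maximum matching = 5.
König certificate: {A1, A4, B2, B3, B5} is a vertex cover of size 5 (every listed pair touches it), so no matching can be larger.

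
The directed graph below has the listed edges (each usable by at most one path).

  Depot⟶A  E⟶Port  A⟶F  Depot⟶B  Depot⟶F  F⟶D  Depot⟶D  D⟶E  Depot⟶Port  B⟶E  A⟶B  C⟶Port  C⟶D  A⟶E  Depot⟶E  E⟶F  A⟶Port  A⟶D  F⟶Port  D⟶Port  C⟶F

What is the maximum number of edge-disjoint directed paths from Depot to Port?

5

Assign every edge capacity 1; by Menger, the answer equals the max flow.
Path Depot→Port (+1); total 1.
Path Depot→A→Port (+1); total 2.
Path Depot→D→Port (+1); total 3.
Path Depot→E→Port (+1); total 4.
Path Depot→F→Port (+1); total 5.
No residual Depot→Port path; max flow = 5.
Certifying cut of size 5: {D→Port, Depot→A, Depot→Port, E→Port, F→Port}.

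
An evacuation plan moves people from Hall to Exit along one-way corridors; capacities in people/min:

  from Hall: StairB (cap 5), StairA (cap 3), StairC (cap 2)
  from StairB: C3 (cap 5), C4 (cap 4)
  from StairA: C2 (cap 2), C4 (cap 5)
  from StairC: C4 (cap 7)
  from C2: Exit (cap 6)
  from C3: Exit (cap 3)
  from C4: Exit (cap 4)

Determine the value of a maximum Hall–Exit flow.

9

Augment Hall→StairB→C3→Exit: bottleneck 3, flow now 3.
Augment Hall→StairB→C4→Exit: bottleneck 2, flow now 5.
Augment Hall→StairA→C2→Exit: bottleneck 2, flow now 7.
Augment Hall→StairA→C4→Exit: bottleneck 1, flow now 8.
Augment Hall→StairC→C4→Exit: bottleneck 1, flow now 9.
No augmenting path remains; maximum flow = 9.
In the residual graph, reachable from Hall: {Hall, StairB, StairA, StairC, C3, C4}.
Min-cut edges: StairA→C2 (2), C3→Exit (3), C4→Exit (4); capacity 2 + 3 + 4 = 9.
This cut is saturated, so no flow can exceed 9.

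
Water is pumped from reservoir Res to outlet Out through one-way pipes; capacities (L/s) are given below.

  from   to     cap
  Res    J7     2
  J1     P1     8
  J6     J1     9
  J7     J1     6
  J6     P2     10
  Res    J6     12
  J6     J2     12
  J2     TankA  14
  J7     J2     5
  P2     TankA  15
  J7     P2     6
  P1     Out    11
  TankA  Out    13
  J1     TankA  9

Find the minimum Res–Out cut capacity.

Augment Res→J7→J1→P1→Out: bottleneck 2, flow now 2.
Augment Res→J6→J1→P1→Out: bottleneck 6, flow now 8.
Augment Res→J6→J1→TankA→Out: bottleneck 3, flow now 11.
Augment Res→J6→J2→TankA→Out: bottleneck 3, flow now 14.
No augmenting path remains; maximum flow = 14.
By max-flow min-cut, the minimum cut capacity equals the max flow.
In the residual graph, reachable from Res: {Res}.
Min-cut edges: Res→J7 (2), Res→J6 (12); capacity 2 + 12 = 14.

14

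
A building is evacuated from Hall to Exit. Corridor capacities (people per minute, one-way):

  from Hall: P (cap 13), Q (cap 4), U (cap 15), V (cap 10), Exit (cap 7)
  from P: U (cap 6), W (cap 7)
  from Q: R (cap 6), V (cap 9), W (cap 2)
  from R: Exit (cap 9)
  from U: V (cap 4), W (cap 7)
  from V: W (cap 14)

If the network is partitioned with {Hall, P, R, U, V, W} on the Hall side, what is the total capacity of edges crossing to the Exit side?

20

Edges leaving {Hall, P, R, U, V, W}: Hall→Q (4), Hall→Exit (7), R→Exit (9).
Cut capacity = 4 + 7 + 9 = 20.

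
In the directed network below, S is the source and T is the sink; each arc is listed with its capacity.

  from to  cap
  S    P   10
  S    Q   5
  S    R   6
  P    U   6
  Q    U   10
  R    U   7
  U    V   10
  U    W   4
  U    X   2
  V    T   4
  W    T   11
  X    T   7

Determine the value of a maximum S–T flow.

10

Augment S→P→U→V→T: bottleneck 4, flow now 4.
Augment S→P→U→W→T: bottleneck 2, flow now 6.
Augment S→Q→U→W→T: bottleneck 2, flow now 8.
Augment S→Q→U→X→T: bottleneck 2, flow now 10.
No augmenting path remains; maximum flow = 10.
In the residual graph, reachable from S: {S, P, Q, R, U, V}.
Min-cut edges: U→W (4), U→X (2), V→T (4); capacity 4 + 2 + 4 = 10.
This cut is saturated, so no flow can exceed 10.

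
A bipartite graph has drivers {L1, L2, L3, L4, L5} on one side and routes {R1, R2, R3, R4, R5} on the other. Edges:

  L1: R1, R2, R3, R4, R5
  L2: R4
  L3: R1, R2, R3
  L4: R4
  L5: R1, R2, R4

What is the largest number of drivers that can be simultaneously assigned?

4

Unit-capacity flow: source→left, listed edges, right→sink; max matching = max flow.
Augmenting path L1→R1 (+1); matched 1.
Augmenting path L2→R4 (+1); matched 2.
Augmenting path L3→R2 (+1); matched 3.
Augmenting path L5→R1→L1→R3 (+1); matched 4.
No augmenting path remains; maximum matching = 4.
König certificate: {L1, L3, L5, R4} is a vertex cover of size 4 (every listed pair touches it), so no matching can be larger.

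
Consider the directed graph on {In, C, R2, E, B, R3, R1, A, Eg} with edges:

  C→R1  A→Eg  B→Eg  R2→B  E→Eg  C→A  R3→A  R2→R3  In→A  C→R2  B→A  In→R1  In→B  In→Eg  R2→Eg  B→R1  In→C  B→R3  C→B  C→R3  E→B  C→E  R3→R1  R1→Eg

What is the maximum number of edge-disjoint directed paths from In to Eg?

Assign every edge capacity 1; by Menger, the answer equals the max flow.
Path In→Eg (+1); total 1.
Path In→B→Eg (+1); total 2.
Path In→R1→Eg (+1); total 3.
Path In→A→Eg (+1); total 4.
Path In→C→R2→Eg (+1); total 5.
No residual In→Eg path; max flow = 5.
Certifying cut of size 5: {In→A, In→B, In→C, In→Eg, In→R1}.

5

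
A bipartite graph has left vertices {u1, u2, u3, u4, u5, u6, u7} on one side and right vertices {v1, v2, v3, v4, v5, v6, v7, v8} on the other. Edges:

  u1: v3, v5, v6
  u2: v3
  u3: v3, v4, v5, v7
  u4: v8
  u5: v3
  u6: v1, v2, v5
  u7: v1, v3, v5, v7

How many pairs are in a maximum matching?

Unit-capacity flow: source→left, listed edges, right→sink; max matching = max flow.
Augmenting path u1→v3 (+1); matched 1.
Augmenting path u3→v4 (+1); matched 2.
Augmenting path u4→v8 (+1); matched 3.
Augmenting path u6→v1 (+1); matched 4.
Augmenting path u7→v5 (+1); matched 5.
Augmenting path u2→v3→u1→v6 (+1); matched 6.
No augmenting path remains; maximum matching = 6.
König certificate: {u1, u3, u4, u6, u7, v3} is a vertex cover of size 6 (every listed pair touches it), so no matching can be larger.

6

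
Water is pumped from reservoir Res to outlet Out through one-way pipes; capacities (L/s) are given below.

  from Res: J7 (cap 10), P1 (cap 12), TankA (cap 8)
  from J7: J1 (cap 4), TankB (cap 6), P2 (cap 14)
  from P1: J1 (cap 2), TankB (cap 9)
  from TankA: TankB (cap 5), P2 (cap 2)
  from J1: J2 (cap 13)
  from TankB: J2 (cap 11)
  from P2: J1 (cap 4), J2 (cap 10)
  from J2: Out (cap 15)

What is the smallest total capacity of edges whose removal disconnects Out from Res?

15

Augment Res→J7→J1→J2→Out: bottleneck 4, flow now 4.
Augment Res→J7→TankB→J2→Out: bottleneck 6, flow now 10.
Augment Res→P1→J1→J2→Out: bottleneck 2, flow now 12.
Augment Res→P1→TankB→J2→Out: bottleneck 3, flow now 15.
No augmenting path remains; maximum flow = 15.
By max-flow min-cut, the minimum cut capacity equals the max flow.
In the residual graph, reachable from Res: {Res, J7, P1, TankA, J1, TankB, P2, J2}.
Min-cut edges: J2→Out (15); capacity 15 = 15.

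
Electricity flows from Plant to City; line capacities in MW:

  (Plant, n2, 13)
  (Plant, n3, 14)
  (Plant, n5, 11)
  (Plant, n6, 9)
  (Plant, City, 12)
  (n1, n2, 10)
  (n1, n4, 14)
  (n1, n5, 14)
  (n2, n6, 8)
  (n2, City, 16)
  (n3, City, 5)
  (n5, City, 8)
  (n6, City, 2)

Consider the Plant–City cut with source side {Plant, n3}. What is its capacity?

Edges leaving {Plant, n3}: Plant→n2 (13), Plant→n5 (11), Plant→n6 (9), Plant→City (12), n3→City (5).
Cut capacity = 13 + 11 + 9 + 12 + 5 = 50.

50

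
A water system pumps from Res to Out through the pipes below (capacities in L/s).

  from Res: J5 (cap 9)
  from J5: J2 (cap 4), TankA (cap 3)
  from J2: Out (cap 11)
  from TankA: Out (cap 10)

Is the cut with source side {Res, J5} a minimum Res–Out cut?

Given cut capacity: 4 + 3 = 7.
Augment Res→J5→J2→Out: bottleneck 4, flow now 4.
Augment Res→J5→TankA→Out: bottleneck 3, flow now 7.
No augmenting path remains; maximum flow = 7.
Cut capacity 7 equals the max flow, so it is a minimum cut.

Yes — it is a minimum cut (capacity 7).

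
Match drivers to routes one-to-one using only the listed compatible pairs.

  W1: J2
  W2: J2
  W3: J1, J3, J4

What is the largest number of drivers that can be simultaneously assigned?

2

Unit-capacity flow: source→left, listed edges, right→sink; max matching = max flow.
Augmenting path W1→J2 (+1); matched 1.
Augmenting path W3→J1 (+1); matched 2.
No augmenting path remains; maximum matching = 2.
König certificate: {W3, J2} is a vertex cover of size 2 (every listed pair touches it), so no matching can be larger.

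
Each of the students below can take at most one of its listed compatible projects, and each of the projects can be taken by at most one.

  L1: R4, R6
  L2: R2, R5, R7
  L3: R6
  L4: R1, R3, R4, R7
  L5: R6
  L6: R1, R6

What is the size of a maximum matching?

Unit-capacity flow: source→left, listed edges, right→sink; max matching = max flow.
Augmenting path L1→R4 (+1); matched 1.
Augmenting path L2→R2 (+1); matched 2.
Augmenting path L3→R6 (+1); matched 3.
Augmenting path L4→R1 (+1); matched 4.
Augmenting path L6→R1→L4→R3 (+1); matched 5.
No augmenting path remains; maximum matching = 5.
König certificate: {L1, L2, L4, L6, R6} is a vertex cover of size 5 (every listed pair touches it), so no matching can be larger.

5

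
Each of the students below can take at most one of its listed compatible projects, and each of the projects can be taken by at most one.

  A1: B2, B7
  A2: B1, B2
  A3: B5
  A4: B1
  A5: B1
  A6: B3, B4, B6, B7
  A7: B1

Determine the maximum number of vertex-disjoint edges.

5

Unit-capacity flow: source→left, listed edges, right→sink; max matching = max flow.
Augmenting path A1→B2 (+1); matched 1.
Augmenting path A2→B1 (+1); matched 2.
Augmenting path A3→B5 (+1); matched 3.
Augmenting path A6→B3 (+1); matched 4.
Augmenting path A4→B1→A2→B2→A1→B7 (+1); matched 5.
No augmenting path remains; maximum matching = 5.
König certificate: {A1, A2, A3, A6, B1} is a vertex cover of size 5 (every listed pair touches it), so no matching can be larger.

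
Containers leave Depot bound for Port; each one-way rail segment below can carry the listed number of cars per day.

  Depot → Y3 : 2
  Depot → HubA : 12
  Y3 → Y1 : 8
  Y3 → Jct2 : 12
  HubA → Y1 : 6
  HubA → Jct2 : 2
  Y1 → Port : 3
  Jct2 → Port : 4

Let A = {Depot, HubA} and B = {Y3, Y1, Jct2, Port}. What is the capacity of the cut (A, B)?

Edges leaving {Depot, HubA}: Depot→Y3 (2), HubA→Y1 (6), HubA→Jct2 (2).
Cut capacity = 2 + 6 + 2 = 10.

10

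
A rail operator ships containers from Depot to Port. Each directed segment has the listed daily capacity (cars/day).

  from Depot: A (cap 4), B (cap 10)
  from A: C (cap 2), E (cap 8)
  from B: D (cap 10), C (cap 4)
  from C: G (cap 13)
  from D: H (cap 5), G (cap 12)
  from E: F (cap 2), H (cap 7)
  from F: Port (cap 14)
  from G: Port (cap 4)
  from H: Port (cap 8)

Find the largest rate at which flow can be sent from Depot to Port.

Augment Depot→A→C→G→Port: bottleneck 2, flow now 2.
Augment Depot→A→E→F→Port: bottleneck 2, flow now 4.
Augment Depot→B→C→G→Port: bottleneck 2, flow now 6.
Augment Depot→B→D→H→Port: bottleneck 5, flow now 11.
Augment Depot→B→C→A→E→H→Port: bottleneck 2, flow now 13. (uses reverse residual edge)
No augmenting path remains; maximum flow = 13.
In the residual graph, reachable from Depot: {Depot, B, C, D, G}.
Min-cut edges: Depot→A (4), D→H (5), G→Port (4); capacity 4 + 5 + 4 = 13.
This cut is saturated, so no flow can exceed 13.

13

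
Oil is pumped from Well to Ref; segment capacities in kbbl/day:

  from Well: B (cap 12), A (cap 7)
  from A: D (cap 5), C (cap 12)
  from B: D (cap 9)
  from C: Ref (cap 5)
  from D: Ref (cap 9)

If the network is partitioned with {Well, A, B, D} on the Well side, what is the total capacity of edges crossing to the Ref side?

Edges leaving {Well, A, B, D}: A→C (12), D→Ref (9).
Cut capacity = 12 + 9 = 21.

21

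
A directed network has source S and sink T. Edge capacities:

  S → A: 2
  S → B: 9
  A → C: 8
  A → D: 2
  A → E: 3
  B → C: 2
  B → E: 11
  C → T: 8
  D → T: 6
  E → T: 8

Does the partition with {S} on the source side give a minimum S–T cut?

Given cut capacity: 2 + 9 = 11.
Augment S→A→C→T: bottleneck 2, flow now 2.
Augment S→B→C→T: bottleneck 2, flow now 4.
Augment S→B→E→T: bottleneck 7, flow now 11.
No augmenting path remains; maximum flow = 11.
Cut capacity 11 equals the max flow, so it is a minimum cut.

Yes — it is a minimum cut (capacity 11).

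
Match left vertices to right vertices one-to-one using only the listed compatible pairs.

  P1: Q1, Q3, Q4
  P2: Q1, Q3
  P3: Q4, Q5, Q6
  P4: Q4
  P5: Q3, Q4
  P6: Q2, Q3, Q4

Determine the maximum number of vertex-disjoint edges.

Unit-capacity flow: source→left, listed edges, right→sink; max matching = max flow.
Augmenting path P1→Q1 (+1); matched 1.
Augmenting path P2→Q3 (+1); matched 2.
Augmenting path P3→Q4 (+1); matched 3.
Augmenting path P6→Q2 (+1); matched 4.
Augmenting path P4→Q4→P3→Q5 (+1); matched 5.
No augmenting path remains; maximum matching = 5.
König certificate: {P3, P6, Q1, Q3, Q4} is a vertex cover of size 5 (every listed pair touches it), so no matching can be larger.

5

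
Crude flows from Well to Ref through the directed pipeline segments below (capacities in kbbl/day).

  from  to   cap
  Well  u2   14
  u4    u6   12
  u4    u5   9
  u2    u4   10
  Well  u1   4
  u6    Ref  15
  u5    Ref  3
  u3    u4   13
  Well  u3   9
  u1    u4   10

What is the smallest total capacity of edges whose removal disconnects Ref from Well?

Augment Well→u1→u4→u5→Ref: bottleneck 3, flow now 3.
Augment Well→u1→u4→u6→Ref: bottleneck 1, flow now 4.
Augment Well→u2→u4→u6→Ref: bottleneck 10, flow now 14.
Augment Well→u3→u4→u6→Ref: bottleneck 1, flow now 15.
No augmenting path remains; maximum flow = 15.
By max-flow min-cut, the minimum cut capacity equals the max flow.
In the residual graph, reachable from Well: {Well, u1, u2, u3, u4, u5}.
Min-cut edges: u4→u6 (12), u5→Ref (3); capacity 12 + 3 = 15.

15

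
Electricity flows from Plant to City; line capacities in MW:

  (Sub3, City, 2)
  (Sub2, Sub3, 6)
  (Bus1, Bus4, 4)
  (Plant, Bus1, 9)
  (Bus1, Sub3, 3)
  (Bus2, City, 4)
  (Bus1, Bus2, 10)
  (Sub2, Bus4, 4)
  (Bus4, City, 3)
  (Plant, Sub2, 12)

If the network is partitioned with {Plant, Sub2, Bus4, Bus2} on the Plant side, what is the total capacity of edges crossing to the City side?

Edges leaving {Plant, Sub2, Bus4, Bus2}: Plant→Bus1 (9), Sub2→Sub3 (6), Bus4→City (3), Bus2→City (4).
Cut capacity = 9 + 6 + 3 + 4 = 22.

22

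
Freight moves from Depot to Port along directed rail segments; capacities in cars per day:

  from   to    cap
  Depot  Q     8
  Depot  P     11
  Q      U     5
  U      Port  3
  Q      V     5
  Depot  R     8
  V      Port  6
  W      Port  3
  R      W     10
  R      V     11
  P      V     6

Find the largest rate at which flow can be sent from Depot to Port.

12

Augment Depot→P→V→Port: bottleneck 6, flow now 6.
Augment Depot→Q→U→Port: bottleneck 3, flow now 9.
Augment Depot→R→W→Port: bottleneck 3, flow now 12.
No augmenting path remains; maximum flow = 12.
In the residual graph, reachable from Depot: {Depot, P, Q, R, U, V, W}.
Min-cut edges: U→Port (3), V→Port (6), W→Port (3); capacity 3 + 6 + 3 = 12.
This cut is saturated, so no flow can exceed 12.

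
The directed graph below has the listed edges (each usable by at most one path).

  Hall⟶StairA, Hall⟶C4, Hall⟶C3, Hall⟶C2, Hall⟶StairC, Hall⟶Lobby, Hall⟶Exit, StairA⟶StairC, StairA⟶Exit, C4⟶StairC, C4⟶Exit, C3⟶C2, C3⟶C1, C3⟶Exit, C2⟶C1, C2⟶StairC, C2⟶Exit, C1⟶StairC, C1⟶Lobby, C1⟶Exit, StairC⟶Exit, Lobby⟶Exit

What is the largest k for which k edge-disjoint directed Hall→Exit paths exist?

7

Assign every edge capacity 1; by Menger, the answer equals the max flow.
Path Hall→Exit (+1); total 1.
Path Hall→StairA→Exit (+1); total 2.
Path Hall→C4→Exit (+1); total 3.
Path Hall→C3→Exit (+1); total 4.
Path Hall→C2→Exit (+1); total 5.
Path Hall→StairC→Exit (+1); total 6.
Path Hall→Lobby→Exit (+1); total 7.
No residual Hall→Exit path; max flow = 7.
Certifying cut of size 7: {Hall→C2, Hall→C3, Hall→C4, Hall→Exit, Hall→Lobby, Hall→StairA, Hall→StairC}.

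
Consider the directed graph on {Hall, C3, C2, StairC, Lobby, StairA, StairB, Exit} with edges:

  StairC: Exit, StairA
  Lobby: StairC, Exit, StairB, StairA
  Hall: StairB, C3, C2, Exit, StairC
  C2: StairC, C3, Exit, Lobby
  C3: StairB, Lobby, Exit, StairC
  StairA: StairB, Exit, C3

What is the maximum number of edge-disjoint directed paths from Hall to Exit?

Assign every edge capacity 1; by Menger, the answer equals the max flow.
Path Hall→Exit (+1); total 1.
Path Hall→C3→Exit (+1); total 2.
Path Hall→C2→Exit (+1); total 3.
Path Hall→StairC→Exit (+1); total 4.
No residual Hall→Exit path; max flow = 4.
Certifying cut of size 4: {Hall→C2, Hall→C3, Hall→Exit, Hall→StairC}.

4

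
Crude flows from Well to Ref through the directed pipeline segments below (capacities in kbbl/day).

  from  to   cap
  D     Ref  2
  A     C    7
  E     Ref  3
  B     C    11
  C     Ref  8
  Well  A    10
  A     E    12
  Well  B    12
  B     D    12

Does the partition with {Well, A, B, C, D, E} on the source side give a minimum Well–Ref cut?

Yes — it is a minimum cut (capacity 13).

Given cut capacity: 8 + 2 + 3 = 13.
Augment Well→A→C→Ref: bottleneck 7, flow now 7.
Augment Well→A→E→Ref: bottleneck 3, flow now 10.
Augment Well→B→C→Ref: bottleneck 1, flow now 11.
Augment Well→B→D→Ref: bottleneck 2, flow now 13.
No augmenting path remains; maximum flow = 13.
Cut capacity 13 equals the max flow, so it is a minimum cut.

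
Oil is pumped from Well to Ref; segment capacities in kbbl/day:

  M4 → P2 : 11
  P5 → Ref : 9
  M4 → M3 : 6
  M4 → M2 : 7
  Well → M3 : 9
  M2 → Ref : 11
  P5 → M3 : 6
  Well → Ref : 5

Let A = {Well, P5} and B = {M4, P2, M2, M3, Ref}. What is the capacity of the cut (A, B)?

29

Edges leaving {Well, P5}: Well→M3 (9), Well→Ref (5), P5→M3 (6), P5→Ref (9).
Cut capacity = 9 + 5 + 6 + 9 = 29.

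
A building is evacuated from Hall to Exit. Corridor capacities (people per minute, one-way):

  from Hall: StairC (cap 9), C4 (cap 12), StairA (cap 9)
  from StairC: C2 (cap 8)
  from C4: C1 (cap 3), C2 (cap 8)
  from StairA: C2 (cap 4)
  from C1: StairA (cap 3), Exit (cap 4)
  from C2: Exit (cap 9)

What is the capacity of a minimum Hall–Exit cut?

Augment Hall→StairC→C2→Exit: bottleneck 8, flow now 8.
Augment Hall→C4→C1→Exit: bottleneck 3, flow now 11.
Augment Hall→C4→C2→Exit: bottleneck 1, flow now 12.
No augmenting path remains; maximum flow = 12.
By max-flow min-cut, the minimum cut capacity equals the max flow.
In the residual graph, reachable from Hall: {Hall, StairC, C4, StairA, C2}.
Min-cut edges: C4→C1 (3), C2→Exit (9); capacity 3 + 9 = 12.

12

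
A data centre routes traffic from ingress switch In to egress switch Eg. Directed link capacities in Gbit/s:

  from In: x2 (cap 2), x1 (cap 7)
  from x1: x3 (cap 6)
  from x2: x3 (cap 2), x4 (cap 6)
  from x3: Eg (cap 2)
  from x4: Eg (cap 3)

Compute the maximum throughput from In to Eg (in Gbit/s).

Augment In→x1→x3→Eg: bottleneck 2, flow now 2.
Augment In→x2→x4→Eg: bottleneck 2, flow now 4.
No augmenting path remains; maximum flow = 4.
In the residual graph, reachable from In: {In, x1, x3}.
Min-cut edges: In→x2 (2), x3→Eg (2); capacity 2 + 2 = 4.
This cut is saturated, so no flow can exceed 4.

4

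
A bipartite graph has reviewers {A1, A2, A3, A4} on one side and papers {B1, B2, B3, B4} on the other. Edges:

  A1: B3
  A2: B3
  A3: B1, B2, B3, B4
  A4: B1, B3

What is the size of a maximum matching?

Unit-capacity flow: source→left, listed edges, right→sink; max matching = max flow.
Augmenting path A1→B3 (+1); matched 1.
Augmenting path A3→B1 (+1); matched 2.
Augmenting path A4→B1→A3→B2 (+1); matched 3.
No augmenting path remains; maximum matching = 3.
König certificate: {A3, A4, B3} is a vertex cover of size 3 (every listed pair touches it), so no matching can be larger.

3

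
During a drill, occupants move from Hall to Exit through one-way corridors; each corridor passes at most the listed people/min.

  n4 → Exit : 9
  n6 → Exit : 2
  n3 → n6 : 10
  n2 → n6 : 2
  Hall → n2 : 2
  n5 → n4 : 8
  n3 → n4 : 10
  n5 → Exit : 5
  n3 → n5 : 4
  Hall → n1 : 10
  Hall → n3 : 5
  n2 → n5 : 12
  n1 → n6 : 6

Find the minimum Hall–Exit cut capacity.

Augment Hall→n1→n6→Exit: bottleneck 2, flow now 2.
Augment Hall→n2→n5→Exit: bottleneck 2, flow now 4.
Augment Hall→n3→n4→Exit: bottleneck 5, flow now 9.
No augmenting path remains; maximum flow = 9.
By max-flow min-cut, the minimum cut capacity equals the max flow.
In the residual graph, reachable from Hall: {Hall, n1, n6}.
Min-cut edges: Hall→n2 (2), Hall→n3 (5), n6→Exit (2); capacity 2 + 5 + 2 = 9.

9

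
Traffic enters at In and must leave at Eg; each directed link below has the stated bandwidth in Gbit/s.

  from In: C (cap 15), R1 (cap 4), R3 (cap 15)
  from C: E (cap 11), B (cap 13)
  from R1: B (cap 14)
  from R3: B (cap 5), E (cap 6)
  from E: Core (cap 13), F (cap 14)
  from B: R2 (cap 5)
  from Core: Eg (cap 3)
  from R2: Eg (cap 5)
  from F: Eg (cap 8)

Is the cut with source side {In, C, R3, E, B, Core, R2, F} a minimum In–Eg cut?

No — its capacity is 20, but the minimum cut has capacity 16.

Given cut capacity: 4 + 3 + 5 + 8 = 20.
Augment In→C→E→Core→Eg: bottleneck 3, flow now 3.
Augment In→C→E→F→Eg: bottleneck 8, flow now 11.
Augment In→C→B→R2→Eg: bottleneck 4, flow now 15.
Augment In→R1→B→R2→Eg: bottleneck 1, flow now 16.
No augmenting path remains; maximum flow = 16.
In the residual graph, reachable from In: {In, C, R1, R3, E, B, Core, F}.
Min-cut edges: B→R2 (5), Core→Eg (3), F→Eg (8); capacity 5 + 3 + 8 = 16.
Cut capacity 20 exceeds the max flow 16, so it is not minimum.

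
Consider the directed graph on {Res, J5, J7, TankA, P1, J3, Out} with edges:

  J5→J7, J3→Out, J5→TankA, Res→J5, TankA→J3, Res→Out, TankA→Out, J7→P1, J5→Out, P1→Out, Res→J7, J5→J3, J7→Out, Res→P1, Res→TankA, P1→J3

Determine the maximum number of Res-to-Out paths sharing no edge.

5

Assign every edge capacity 1; by Menger, the answer equals the max flow.
Path Res→Out (+1); total 1.
Path Res→J5→Out (+1); total 2.
Path Res→J7→Out (+1); total 3.
Path Res→TankA→Out (+1); total 4.
Path Res→P1→Out (+1); total 5.
No residual Res→Out path; max flow = 5.
Certifying cut of size 5: {Res→J5, Res→J7, Res→Out, Res→P1, Res→TankA}.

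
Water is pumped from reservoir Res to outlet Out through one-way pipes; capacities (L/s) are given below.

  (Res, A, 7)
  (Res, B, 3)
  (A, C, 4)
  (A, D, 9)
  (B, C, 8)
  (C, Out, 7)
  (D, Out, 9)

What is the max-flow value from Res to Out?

10

Augment Res→A→C→Out: bottleneck 4, flow now 4.
Augment Res→A→D→Out: bottleneck 3, flow now 7.
Augment Res→B→C→Out: bottleneck 3, flow now 10.
No augmenting path remains; maximum flow = 10.
In the residual graph, reachable from Res: {Res}.
Min-cut edges: Res→A (7), Res→B (3); capacity 7 + 3 = 10.
This cut is saturated, so no flow can exceed 10.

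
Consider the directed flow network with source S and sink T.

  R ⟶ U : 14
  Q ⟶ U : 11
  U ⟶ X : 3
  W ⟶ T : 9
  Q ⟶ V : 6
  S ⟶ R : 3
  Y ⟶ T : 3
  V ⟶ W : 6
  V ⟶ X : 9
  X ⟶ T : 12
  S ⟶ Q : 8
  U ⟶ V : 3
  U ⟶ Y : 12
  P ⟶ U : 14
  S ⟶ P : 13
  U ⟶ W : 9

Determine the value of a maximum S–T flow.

24

Augment S→P→U→W→T: bottleneck 9, flow now 9.
Augment S→P→U→X→T: bottleneck 3, flow now 12.
Augment S→P→U→Y→T: bottleneck 1, flow now 13.
Augment S→Q→U→Y→T: bottleneck 2, flow now 15.
Augment S→Q→V→X→T: bottleneck 6, flow now 21.
Augment S→R→U→V→X→T: bottleneck 3, flow now 24.
No augmenting path remains; maximum flow = 24.
In the residual graph, reachable from S: {S}.
Min-cut edges: S→P (13), S→Q (8), S→R (3); capacity 13 + 8 + 3 = 24.
This cut is saturated, so no flow can exceed 24.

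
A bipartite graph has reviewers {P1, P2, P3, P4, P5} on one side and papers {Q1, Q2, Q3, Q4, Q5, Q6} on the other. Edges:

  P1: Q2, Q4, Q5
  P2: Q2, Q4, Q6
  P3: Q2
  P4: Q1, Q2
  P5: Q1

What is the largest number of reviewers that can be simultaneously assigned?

4

Unit-capacity flow: source→left, listed edges, right→sink; max matching = max flow.
Augmenting path P1→Q2 (+1); matched 1.
Augmenting path P2→Q4 (+1); matched 2.
Augmenting path P4→Q1 (+1); matched 3.
Augmenting path P3→Q2→P1→Q5 (+1); matched 4.
No augmenting path remains; maximum matching = 4.
König certificate: {P1, P2, Q1, Q2} is a vertex cover of size 4 (every listed pair touches it), so no matching can be larger.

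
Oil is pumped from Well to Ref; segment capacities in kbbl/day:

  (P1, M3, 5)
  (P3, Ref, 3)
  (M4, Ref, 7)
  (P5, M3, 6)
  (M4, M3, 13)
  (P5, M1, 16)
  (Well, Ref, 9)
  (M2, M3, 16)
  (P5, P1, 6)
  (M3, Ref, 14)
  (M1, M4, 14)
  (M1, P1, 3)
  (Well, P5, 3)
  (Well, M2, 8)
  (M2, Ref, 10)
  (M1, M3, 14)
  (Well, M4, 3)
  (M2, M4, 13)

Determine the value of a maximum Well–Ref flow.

Augment Well→Ref: bottleneck 9, flow now 9.
Augment Well→M2→Ref: bottleneck 8, flow now 17.
Augment Well→M4→Ref: bottleneck 3, flow now 20.
Augment Well→P5→M3→Ref: bottleneck 3, flow now 23.
No augmenting path remains; maximum flow = 23.
In the residual graph, reachable from Well: {Well}.
Min-cut edges: Well→M2 (8), Well→P5 (3), Well→M4 (3), Well→Ref (9); capacity 8 + 3 + 3 + 9 = 23.
This cut is saturated, so no flow can exceed 23.

23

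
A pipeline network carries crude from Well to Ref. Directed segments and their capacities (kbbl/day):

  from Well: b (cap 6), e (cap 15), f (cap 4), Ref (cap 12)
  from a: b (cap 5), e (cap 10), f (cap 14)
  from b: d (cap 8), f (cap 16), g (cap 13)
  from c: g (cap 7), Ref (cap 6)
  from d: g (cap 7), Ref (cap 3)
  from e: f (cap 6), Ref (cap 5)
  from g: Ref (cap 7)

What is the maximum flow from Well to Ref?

Augment Well→Ref: bottleneck 12, flow now 12.
Augment Well→e→Ref: bottleneck 5, flow now 17.
Augment Well→b→d→Ref: bottleneck 3, flow now 20.
Augment Well→b→g→Ref: bottleneck 3, flow now 23.
No augmenting path remains; maximum flow = 23.
In the residual graph, reachable from Well: {Well, e, f}.
Min-cut edges: Well→b (6), Well→Ref (12), e→Ref (5); capacity 6 + 12 + 5 = 23.
This cut is saturated, so no flow can exceed 23.

23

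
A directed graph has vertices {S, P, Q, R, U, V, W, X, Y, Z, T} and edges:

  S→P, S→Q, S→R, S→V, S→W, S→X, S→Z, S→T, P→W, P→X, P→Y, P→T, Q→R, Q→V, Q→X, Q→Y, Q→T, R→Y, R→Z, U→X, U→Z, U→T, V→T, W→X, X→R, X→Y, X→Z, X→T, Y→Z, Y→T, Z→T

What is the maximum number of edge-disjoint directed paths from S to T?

7

Assign every edge capacity 1; by Menger, the answer equals the max flow.
Path S→T (+1); total 1.
Path S→P→T (+1); total 2.
Path S→Q→T (+1); total 3.
Path S→V→T (+1); total 4.
Path S→X→T (+1); total 5.
Path S→Z→T (+1); total 6.
Path S→R→Y→T (+1); total 7.
No residual S→T path; max flow = 7.
Certifying cut of size 7: {S→P, S→Q, S→T, S→V, X→T, Y→T, Z→T}.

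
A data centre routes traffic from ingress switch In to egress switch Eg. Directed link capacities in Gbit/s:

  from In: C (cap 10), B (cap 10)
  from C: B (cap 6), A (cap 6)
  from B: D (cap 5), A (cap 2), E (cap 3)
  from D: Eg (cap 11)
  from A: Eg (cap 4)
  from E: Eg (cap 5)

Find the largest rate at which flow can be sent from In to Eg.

Augment In→C→A→Eg: bottleneck 4, flow now 4.
Augment In→B→D→Eg: bottleneck 5, flow now 9.
Augment In→B→E→Eg: bottleneck 3, flow now 12.
No augmenting path remains; maximum flow = 12.
In the residual graph, reachable from In: {In, C, B, A}.
Min-cut edges: B→D (5), B→E (3), A→Eg (4); capacity 5 + 3 + 4 = 12.
This cut is saturated, so no flow can exceed 12.

12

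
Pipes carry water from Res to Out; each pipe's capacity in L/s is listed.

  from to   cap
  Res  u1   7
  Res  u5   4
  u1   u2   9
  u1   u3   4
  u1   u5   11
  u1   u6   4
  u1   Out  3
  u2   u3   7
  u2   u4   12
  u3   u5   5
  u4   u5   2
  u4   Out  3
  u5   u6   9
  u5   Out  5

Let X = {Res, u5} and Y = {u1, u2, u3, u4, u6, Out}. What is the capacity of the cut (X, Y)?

21

Edges leaving {Res, u5}: Res→u1 (7), u5→u6 (9), u5→Out (5).
Cut capacity = 7 + 9 + 5 = 21.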